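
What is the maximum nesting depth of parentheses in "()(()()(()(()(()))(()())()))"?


Input: "()(()()(()(()(()))(()())()))"
Tracking depth:
  Position 0 '(': depth becomes 1
  Position 1 ')': depth becomes 0
  Position 2 '(': depth becomes 1
  Position 3 '(': depth becomes 2
  Position 4 ')': depth becomes 1
  Position 5 '(': depth becomes 2
  Position 6 ')': depth becomes 1
  Position 7 '(': depth becomes 2
  Position 8 '(': depth becomes 3
  Position 9 ')': depth becomes 2
  Position 10 '(': depth becomes 3
  Position 11 '(': depth becomes 4
  Position 12 ')': depth becomes 3
  Position 13 '(': depth becomes 4
  Position 14 '(': depth becomes 5
  Position 15 ')': depth becomes 4
  Position 16 ')': depth becomes 3
  Position 17 ')': depth becomes 2
  Position 18 '(': depth becomes 3
  Position 19 '(': depth becomes 4
  Position 20 ')': depth becomes 3
  Position 21 '(': depth becomes 4
  Position 22 ')': depth becomes 3
  Position 23 ')': depth becomes 2
  Position 24 '(': depth becomes 3
  Position 25 ')': depth becomes 2
  Position 26 ')': depth becomes 1
  Position 27 ')': depth becomes 0
Maximum depth reached: 5

5


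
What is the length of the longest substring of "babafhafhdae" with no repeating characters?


Input: "babafhafhdae"
Sliding window (track last position of each char):
  Position 0 ('b'): window [0,0] length 1 -- new best
  Position 1 ('a'): window [0,1] length 2 -- new best
  Position 2 ('b'): repeat (last at 0), move window start to 1
  Position 2 ('b'): window [1,2] length 2
  Position 3 ('a'): repeat (last at 1), move window start to 2
  Position 3 ('a'): window [2,3] length 2
  Position 4 ('f'): window [2,4] length 3 -- new best
  Position 5 ('h'): window [2,5] length 4 -- new best
  Position 6 ('a'): repeat (last at 3), move window start to 4
  Position 6 ('a'): window [4,6] length 3
  Position 7 ('f'): repeat (last at 4), move window start to 5
  Position 7 ('f'): window [5,7] length 3
  Position 8 ('h'): repeat (last at 5), move window start to 6
  Position 8 ('h'): window [6,8] length 3
  Position 9 ('d'): window [6,9] length 4
  Position 10 ('a'): repeat (last at 6), move window start to 7
  Position 10 ('a'): window [7,10] length 4
  Position 11 ('e'): window [7,11] length 5 -- new best
Longest substring with no repeats: "fhdae" with length 5

5


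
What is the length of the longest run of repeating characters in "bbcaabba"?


Input: "bbcaabba"
Scanning for longest run:
  Position 1 ('b'): continues run of 'b', length=2
  Position 2 ('c'): new char, reset run to 1
  Position 3 ('a'): new char, reset run to 1
  Position 4 ('a'): continues run of 'a', length=2
  Position 5 ('b'): new char, reset run to 1
  Position 6 ('b'): continues run of 'b', length=2
  Position 7 ('a'): new char, reset run to 1
Longest run: 'b' with length 2

2


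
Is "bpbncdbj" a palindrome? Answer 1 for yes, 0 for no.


Input: bpbncdbj
Reversed: jbdcnbpb
  Compare pos 0 ('b') with pos 7 ('j'): MISMATCH
  Compare pos 1 ('p') with pos 6 ('b'): MISMATCH
  Compare pos 2 ('b') with pos 5 ('d'): MISMATCH
  Compare pos 3 ('n') with pos 4 ('c'): MISMATCH
Result: not a palindrome

0


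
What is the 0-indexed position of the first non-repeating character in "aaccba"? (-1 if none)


Input: aaccba
Character frequencies:
  'a': 3
  'b': 1
  'c': 2
Scanning left to right for freq == 1:
  Position 0 ('a'): freq=3, skip
  Position 1 ('a'): freq=3, skip
  Position 2 ('c'): freq=2, skip
  Position 3 ('c'): freq=2, skip
  Position 4 ('b'): unique! => answer = 4

4


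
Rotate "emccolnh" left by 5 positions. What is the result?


Input: "emccolnh", rotate left by 5
First 5 characters: "emcco"
Remaining characters: "lnh"
Concatenate remaining + first: "lnh" + "emcco" = "lnhemcco"

lnhemcco


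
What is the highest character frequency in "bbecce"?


Input: bbecce
Character counts:
  'b': 2
  'c': 2
  'e': 2
Maximum frequency: 2

2


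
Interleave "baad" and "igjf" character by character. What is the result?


Interleaving "baad" and "igjf":
  Position 0: 'b' from first, 'i' from second => "bi"
  Position 1: 'a' from first, 'g' from second => "ag"
  Position 2: 'a' from first, 'j' from second => "aj"
  Position 3: 'd' from first, 'f' from second => "df"
Result: biagajdf

biagajdf


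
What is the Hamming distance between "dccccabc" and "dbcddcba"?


Comparing "dccccabc" and "dbcddcba" position by position:
  Position 0: 'd' vs 'd' => same
  Position 1: 'c' vs 'b' => differ
  Position 2: 'c' vs 'c' => same
  Position 3: 'c' vs 'd' => differ
  Position 4: 'c' vs 'd' => differ
  Position 5: 'a' vs 'c' => differ
  Position 6: 'b' vs 'b' => same
  Position 7: 'c' vs 'a' => differ
Total differences (Hamming distance): 5

5


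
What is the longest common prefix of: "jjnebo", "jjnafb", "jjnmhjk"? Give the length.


Words: jjnebo, jjnafb, jjnmhjk
  Position 0: all 'j' => match
  Position 1: all 'j' => match
  Position 2: all 'n' => match
  Position 3: ('e', 'a', 'm') => mismatch, stop
LCP = "jjn" (length 3)

3


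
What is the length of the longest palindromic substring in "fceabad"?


Input: "fceabad"
Checking substrings for palindromes:
  [3:6] "aba" (len 3) => palindrome
Longest palindromic substring: "aba" with length 3

3


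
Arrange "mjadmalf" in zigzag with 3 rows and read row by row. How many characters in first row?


Zigzag "mjadmalf" into 3 rows:
Placing characters:
  'm' => row 0
  'j' => row 1
  'a' => row 2
  'd' => row 1
  'm' => row 0
  'a' => row 1
  'l' => row 2
  'f' => row 1
Rows:
  Row 0: "mm"
  Row 1: "jdaf"
  Row 2: "al"
First row length: 2

2


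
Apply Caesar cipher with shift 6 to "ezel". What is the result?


Caesar cipher: shift "ezel" by 6
  'e' (pos 4) + 6 = pos 10 = 'k'
  'z' (pos 25) + 6 = pos 5 = 'f'
  'e' (pos 4) + 6 = pos 10 = 'k'
  'l' (pos 11) + 6 = pos 17 = 'r'
Result: kfkr

kfkr


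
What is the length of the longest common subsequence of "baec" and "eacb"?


LCS of "baec" and "eacb"
DP table:
           e    a    c    b
      0    0    0    0    0
  b   0    0    0    0    1
  a   0    0    1    1    1
  e   0    1    1    1    1
  c   0    1    1    2    2
LCS length = dp[4][4] = 2

2


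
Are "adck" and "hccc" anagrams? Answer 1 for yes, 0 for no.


Strings: "adck", "hccc"
Sorted first:  acdk
Sorted second: ccch
Differ at position 0: 'a' vs 'c' => not anagrams

0


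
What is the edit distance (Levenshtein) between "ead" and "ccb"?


Computing edit distance: "ead" -> "ccb"
DP table:
           c    c    b
      0    1    2    3
  e   1    1    2    3
  a   2    2    2    3
  d   3    3    3    3
Edit distance = dp[3][3] = 3

3


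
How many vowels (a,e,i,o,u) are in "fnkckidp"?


Input: fnkckidp
Checking each character:
  'f' at position 0: consonant
  'n' at position 1: consonant
  'k' at position 2: consonant
  'c' at position 3: consonant
  'k' at position 4: consonant
  'i' at position 5: vowel (running total: 1)
  'd' at position 6: consonant
  'p' at position 7: consonant
Total vowels: 1

1


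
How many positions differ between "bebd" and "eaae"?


Comparing "bebd" and "eaae" position by position:
  Position 0: 'b' vs 'e' => DIFFER
  Position 1: 'e' vs 'a' => DIFFER
  Position 2: 'b' vs 'a' => DIFFER
  Position 3: 'd' vs 'e' => DIFFER
Positions that differ: 4

4


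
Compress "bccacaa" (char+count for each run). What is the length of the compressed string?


Input: bccacaa
Runs:
  'b' x 1 => "b1"
  'c' x 2 => "c2"
  'a' x 1 => "a1"
  'c' x 1 => "c1"
  'a' x 2 => "a2"
Compressed: "b1c2a1c1a2"
Compressed length: 10

10


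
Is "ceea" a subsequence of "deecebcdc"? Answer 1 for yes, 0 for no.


Check if "ceea" is a subsequence of "deecebcdc"
Greedy scan:
  Position 0 ('d'): no match needed
  Position 1 ('e'): no match needed
  Position 2 ('e'): no match needed
  Position 3 ('c'): matches sub[0] = 'c'
  Position 4 ('e'): matches sub[1] = 'e'
  Position 5 ('b'): no match needed
  Position 6 ('c'): no match needed
  Position 7 ('d'): no match needed
  Position 8 ('c'): no match needed
Only matched 2/4 characters => not a subsequence

0


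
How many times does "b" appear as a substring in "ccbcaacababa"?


Searching for "b" in "ccbcaacababa"
Scanning each position:
  Position 0: "c" => no
  Position 1: "c" => no
  Position 2: "b" => MATCH
  Position 3: "c" => no
  Position 4: "a" => no
  Position 5: "a" => no
  Position 6: "c" => no
  Position 7: "a" => no
  Position 8: "b" => MATCH
  Position 9: "a" => no
  Position 10: "b" => MATCH
  Position 11: "a" => no
Total occurrences: 3

3


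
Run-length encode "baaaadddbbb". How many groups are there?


Input: baaaadddbbb
Scanning for consecutive runs:
  Group 1: 'b' x 1 (positions 0-0)
  Group 2: 'a' x 4 (positions 1-4)
  Group 3: 'd' x 3 (positions 5-7)
  Group 4: 'b' x 3 (positions 8-10)
Total groups: 4

4


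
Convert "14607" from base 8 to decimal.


Input: "14607" in base 8
Positional expansion:
  Digit '1' (value 1) x 8^4 = 4096
  Digit '4' (value 4) x 8^3 = 2048
  Digit '6' (value 6) x 8^2 = 384
  Digit '0' (value 0) x 8^1 = 0
  Digit '7' (value 7) x 8^0 = 7
Sum = 6535

6535


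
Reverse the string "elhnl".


Input: elhnl
Reading characters right to left:
  Position 4: 'l'
  Position 3: 'n'
  Position 2: 'h'
  Position 1: 'l'
  Position 0: 'e'
Reversed: lnhle

lnhle


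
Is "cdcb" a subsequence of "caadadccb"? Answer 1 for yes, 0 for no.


Check if "cdcb" is a subsequence of "caadadccb"
Greedy scan:
  Position 0 ('c'): matches sub[0] = 'c'
  Position 1 ('a'): no match needed
  Position 2 ('a'): no match needed
  Position 3 ('d'): matches sub[1] = 'd'
  Position 4 ('a'): no match needed
  Position 5 ('d'): no match needed
  Position 6 ('c'): matches sub[2] = 'c'
  Position 7 ('c'): no match needed
  Position 8 ('b'): matches sub[3] = 'b'
All 4 characters matched => is a subsequence

1


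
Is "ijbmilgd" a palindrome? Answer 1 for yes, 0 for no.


Input: ijbmilgd
Reversed: dglimbji
  Compare pos 0 ('i') with pos 7 ('d'): MISMATCH
  Compare pos 1 ('j') with pos 6 ('g'): MISMATCH
  Compare pos 2 ('b') with pos 5 ('l'): MISMATCH
  Compare pos 3 ('m') with pos 4 ('i'): MISMATCH
Result: not a palindrome

0


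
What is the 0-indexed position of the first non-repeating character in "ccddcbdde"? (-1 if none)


Input: ccddcbdde
Character frequencies:
  'b': 1
  'c': 3
  'd': 4
  'e': 1
Scanning left to right for freq == 1:
  Position 0 ('c'): freq=3, skip
  Position 1 ('c'): freq=3, skip
  Position 2 ('d'): freq=4, skip
  Position 3 ('d'): freq=4, skip
  Position 4 ('c'): freq=3, skip
  Position 5 ('b'): unique! => answer = 5

5


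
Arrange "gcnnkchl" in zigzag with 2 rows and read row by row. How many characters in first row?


Zigzag "gcnnkchl" into 2 rows:
Placing characters:
  'g' => row 0
  'c' => row 1
  'n' => row 0
  'n' => row 1
  'k' => row 0
  'c' => row 1
  'h' => row 0
  'l' => row 1
Rows:
  Row 0: "gnkh"
  Row 1: "cncl"
First row length: 4

4


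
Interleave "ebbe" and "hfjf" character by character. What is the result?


Interleaving "ebbe" and "hfjf":
  Position 0: 'e' from first, 'h' from second => "eh"
  Position 1: 'b' from first, 'f' from second => "bf"
  Position 2: 'b' from first, 'j' from second => "bj"
  Position 3: 'e' from first, 'f' from second => "ef"
Result: ehbfbjef

ehbfbjef


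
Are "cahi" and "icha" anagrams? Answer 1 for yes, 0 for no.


Strings: "cahi", "icha"
Sorted first:  achi
Sorted second: achi
Sorted forms match => anagrams

1


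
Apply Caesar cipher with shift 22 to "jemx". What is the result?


Caesar cipher: shift "jemx" by 22
  'j' (pos 9) + 22 = pos 5 = 'f'
  'e' (pos 4) + 22 = pos 0 = 'a'
  'm' (pos 12) + 22 = pos 8 = 'i'
  'x' (pos 23) + 22 = pos 19 = 't'
Result: fait

fait


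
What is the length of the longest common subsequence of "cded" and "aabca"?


LCS of "cded" and "aabca"
DP table:
           a    a    b    c    a
      0    0    0    0    0    0
  c   0    0    0    0    1    1
  d   0    0    0    0    1    1
  e   0    0    0    0    1    1
  d   0    0    0    0    1    1
LCS length = dp[4][5] = 1

1


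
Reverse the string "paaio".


Input: paaio
Reading characters right to left:
  Position 4: 'o'
  Position 3: 'i'
  Position 2: 'a'
  Position 1: 'a'
  Position 0: 'p'
Reversed: oiaap

oiaap


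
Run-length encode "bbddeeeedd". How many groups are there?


Input: bbddeeeedd
Scanning for consecutive runs:
  Group 1: 'b' x 2 (positions 0-1)
  Group 2: 'd' x 2 (positions 2-3)
  Group 3: 'e' x 4 (positions 4-7)
  Group 4: 'd' x 2 (positions 8-9)
Total groups: 4

4


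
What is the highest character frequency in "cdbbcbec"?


Input: cdbbcbec
Character counts:
  'b': 3
  'c': 3
  'd': 1
  'e': 1
Maximum frequency: 3

3


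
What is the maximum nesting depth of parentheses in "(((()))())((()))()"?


Input: "(((()))())((()))()"
Tracking depth:
  Position 0 '(': depth becomes 1
  Position 1 '(': depth becomes 2
  Position 2 '(': depth becomes 3
  Position 3 '(': depth becomes 4
  Position 4 ')': depth becomes 3
  Position 5 ')': depth becomes 2
  Position 6 ')': depth becomes 1
  Position 7 '(': depth becomes 2
  Position 8 ')': depth becomes 1
  Position 9 ')': depth becomes 0
  Position 10 '(': depth becomes 1
  Position 11 '(': depth becomes 2
  Position 12 '(': depth becomes 3
  Position 13 ')': depth becomes 2
  Position 14 ')': depth becomes 1
  Position 15 ')': depth becomes 0
  Position 16 '(': depth becomes 1
  Position 17 ')': depth becomes 0
Maximum depth reached: 4

4


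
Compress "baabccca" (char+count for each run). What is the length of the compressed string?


Input: baabccca
Runs:
  'b' x 1 => "b1"
  'a' x 2 => "a2"
  'b' x 1 => "b1"
  'c' x 3 => "c3"
  'a' x 1 => "a1"
Compressed: "b1a2b1c3a1"
Compressed length: 10

10


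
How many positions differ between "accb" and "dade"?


Comparing "accb" and "dade" position by position:
  Position 0: 'a' vs 'd' => DIFFER
  Position 1: 'c' vs 'a' => DIFFER
  Position 2: 'c' vs 'd' => DIFFER
  Position 3: 'b' vs 'e' => DIFFER
Positions that differ: 4

4


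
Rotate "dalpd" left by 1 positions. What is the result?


Input: "dalpd", rotate left by 1
First 1 characters: "d"
Remaining characters: "alpd"
Concatenate remaining + first: "alpd" + "d" = "alpdd"

alpdd


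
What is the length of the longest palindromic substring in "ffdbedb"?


Input: "ffdbedb"
Checking substrings for palindromes:
  [0:2] "ff" (len 2) => palindrome
Longest palindromic substring: "ff" with length 2

2


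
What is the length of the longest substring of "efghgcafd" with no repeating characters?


Input: "efghgcafd"
Sliding window (track last position of each char):
  Position 0 ('e'): window [0,0] length 1 -- new best
  Position 1 ('f'): window [0,1] length 2 -- new best
  Position 2 ('g'): window [0,2] length 3 -- new best
  Position 3 ('h'): window [0,3] length 4 -- new best
  Position 4 ('g'): repeat (last at 2), move window start to 3
  Position 4 ('g'): window [3,4] length 2
  Position 5 ('c'): window [3,5] length 3
  Position 6 ('a'): window [3,6] length 4
  Position 7 ('f'): window [3,7] length 5 -- new best
  Position 8 ('d'): window [3,8] length 6 -- new best
Longest substring with no repeats: "hgcafd" with length 6

6


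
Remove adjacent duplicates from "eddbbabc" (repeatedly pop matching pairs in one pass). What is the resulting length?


Input: eddbbabc
Stack-based adjacent duplicate removal:
  Read 'e': push. Stack: e
  Read 'd': push. Stack: ed
  Read 'd': matches stack top 'd' => pop. Stack: e
  Read 'b': push. Stack: eb
  Read 'b': matches stack top 'b' => pop. Stack: e
  Read 'a': push. Stack: ea
  Read 'b': push. Stack: eab
  Read 'c': push. Stack: eabc
Final stack: "eabc" (length 4)

4


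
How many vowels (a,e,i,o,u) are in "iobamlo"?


Input: iobamlo
Checking each character:
  'i' at position 0: vowel (running total: 1)
  'o' at position 1: vowel (running total: 2)
  'b' at position 2: consonant
  'a' at position 3: vowel (running total: 3)
  'm' at position 4: consonant
  'l' at position 5: consonant
  'o' at position 6: vowel (running total: 4)
Total vowels: 4

4


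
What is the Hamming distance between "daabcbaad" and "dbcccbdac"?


Comparing "daabcbaad" and "dbcccbdac" position by position:
  Position 0: 'd' vs 'd' => same
  Position 1: 'a' vs 'b' => differ
  Position 2: 'a' vs 'c' => differ
  Position 3: 'b' vs 'c' => differ
  Position 4: 'c' vs 'c' => same
  Position 5: 'b' vs 'b' => same
  Position 6: 'a' vs 'd' => differ
  Position 7: 'a' vs 'a' => same
  Position 8: 'd' vs 'c' => differ
Total differences (Hamming distance): 5

5


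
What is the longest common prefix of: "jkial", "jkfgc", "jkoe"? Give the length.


Words: jkial, jkfgc, jkoe
  Position 0: all 'j' => match
  Position 1: all 'k' => match
  Position 2: ('i', 'f', 'o') => mismatch, stop
LCP = "jk" (length 2)

2


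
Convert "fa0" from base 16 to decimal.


Input: "fa0" in base 16
Positional expansion:
  Digit 'f' (value 15) x 16^2 = 3840
  Digit 'a' (value 10) x 16^1 = 160
  Digit '0' (value 0) x 16^0 = 0
Sum = 4000

4000


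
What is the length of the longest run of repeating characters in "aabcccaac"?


Input: "aabcccaac"
Scanning for longest run:
  Position 1 ('a'): continues run of 'a', length=2
  Position 2 ('b'): new char, reset run to 1
  Position 3 ('c'): new char, reset run to 1
  Position 4 ('c'): continues run of 'c', length=2
  Position 5 ('c'): continues run of 'c', length=3
  Position 6 ('a'): new char, reset run to 1
  Position 7 ('a'): continues run of 'a', length=2
  Position 8 ('c'): new char, reset run to 1
Longest run: 'c' with length 3

3


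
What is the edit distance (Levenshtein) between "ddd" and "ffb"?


Computing edit distance: "ddd" -> "ffb"
DP table:
           f    f    b
      0    1    2    3
  d   1    1    2    3
  d   2    2    2    3
  d   3    3    3    3
Edit distance = dp[3][3] = 3

3


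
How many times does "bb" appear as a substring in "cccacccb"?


Searching for "bb" in "cccacccb"
Scanning each position:
  Position 0: "cc" => no
  Position 1: "cc" => no
  Position 2: "ca" => no
  Position 3: "ac" => no
  Position 4: "cc" => no
  Position 5: "cc" => no
  Position 6: "cb" => no
Total occurrences: 0

0


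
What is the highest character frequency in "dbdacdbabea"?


Input: dbdacdbabea
Character counts:
  'a': 3
  'b': 3
  'c': 1
  'd': 3
  'e': 1
Maximum frequency: 3

3


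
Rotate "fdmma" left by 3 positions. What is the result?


Input: "fdmma", rotate left by 3
First 3 characters: "fdm"
Remaining characters: "ma"
Concatenate remaining + first: "ma" + "fdm" = "mafdm"

mafdm


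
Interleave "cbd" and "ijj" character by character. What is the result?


Interleaving "cbd" and "ijj":
  Position 0: 'c' from first, 'i' from second => "ci"
  Position 1: 'b' from first, 'j' from second => "bj"
  Position 2: 'd' from first, 'j' from second => "dj"
Result: cibjdj

cibjdj


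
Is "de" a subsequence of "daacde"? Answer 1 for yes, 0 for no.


Check if "de" is a subsequence of "daacde"
Greedy scan:
  Position 0 ('d'): matches sub[0] = 'd'
  Position 1 ('a'): no match needed
  Position 2 ('a'): no match needed
  Position 3 ('c'): no match needed
  Position 4 ('d'): no match needed
  Position 5 ('e'): matches sub[1] = 'e'
All 2 characters matched => is a subsequence

1


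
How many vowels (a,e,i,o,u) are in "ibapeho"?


Input: ibapeho
Checking each character:
  'i' at position 0: vowel (running total: 1)
  'b' at position 1: consonant
  'a' at position 2: vowel (running total: 2)
  'p' at position 3: consonant
  'e' at position 4: vowel (running total: 3)
  'h' at position 5: consonant
  'o' at position 6: vowel (running total: 4)
Total vowels: 4

4


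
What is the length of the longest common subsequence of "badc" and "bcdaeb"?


LCS of "badc" and "bcdaeb"
DP table:
           b    c    d    a    e    b
      0    0    0    0    0    0    0
  b   0    1    1    1    1    1    1
  a   0    1    1    1    2    2    2
  d   0    1    1    2    2    2    2
  c   0    1    2    2    2    2    2
LCS length = dp[4][6] = 2

2


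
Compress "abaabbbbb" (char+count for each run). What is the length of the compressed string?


Input: abaabbbbb
Runs:
  'a' x 1 => "a1"
  'b' x 1 => "b1"
  'a' x 2 => "a2"
  'b' x 5 => "b5"
Compressed: "a1b1a2b5"
Compressed length: 8

8


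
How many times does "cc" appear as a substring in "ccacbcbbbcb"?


Searching for "cc" in "ccacbcbbbcb"
Scanning each position:
  Position 0: "cc" => MATCH
  Position 1: "ca" => no
  Position 2: "ac" => no
  Position 3: "cb" => no
  Position 4: "bc" => no
  Position 5: "cb" => no
  Position 6: "bb" => no
  Position 7: "bb" => no
  Position 8: "bc" => no
  Position 9: "cb" => no
Total occurrences: 1

1


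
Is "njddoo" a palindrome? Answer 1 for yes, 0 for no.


Input: njddoo
Reversed: ooddjn
  Compare pos 0 ('n') with pos 5 ('o'): MISMATCH
  Compare pos 1 ('j') with pos 4 ('o'): MISMATCH
  Compare pos 2 ('d') with pos 3 ('d'): match
Result: not a palindrome

0


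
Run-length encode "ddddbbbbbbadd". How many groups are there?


Input: ddddbbbbbbadd
Scanning for consecutive runs:
  Group 1: 'd' x 4 (positions 0-3)
  Group 2: 'b' x 6 (positions 4-9)
  Group 3: 'a' x 1 (positions 10-10)
  Group 4: 'd' x 2 (positions 11-12)
Total groups: 4

4


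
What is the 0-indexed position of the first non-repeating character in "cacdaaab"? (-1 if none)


Input: cacdaaab
Character frequencies:
  'a': 4
  'b': 1
  'c': 2
  'd': 1
Scanning left to right for freq == 1:
  Position 0 ('c'): freq=2, skip
  Position 1 ('a'): freq=4, skip
  Position 2 ('c'): freq=2, skip
  Position 3 ('d'): unique! => answer = 3

3


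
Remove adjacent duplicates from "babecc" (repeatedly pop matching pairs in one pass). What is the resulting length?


Input: babecc
Stack-based adjacent duplicate removal:
  Read 'b': push. Stack: b
  Read 'a': push. Stack: ba
  Read 'b': push. Stack: bab
  Read 'e': push. Stack: babe
  Read 'c': push. Stack: babec
  Read 'c': matches stack top 'c' => pop. Stack: babe
Final stack: "babe" (length 4)

4


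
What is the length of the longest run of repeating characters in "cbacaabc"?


Input: "cbacaabc"
Scanning for longest run:
  Position 1 ('b'): new char, reset run to 1
  Position 2 ('a'): new char, reset run to 1
  Position 3 ('c'): new char, reset run to 1
  Position 4 ('a'): new char, reset run to 1
  Position 5 ('a'): continues run of 'a', length=2
  Position 6 ('b'): new char, reset run to 1
  Position 7 ('c'): new char, reset run to 1
Longest run: 'a' with length 2

2


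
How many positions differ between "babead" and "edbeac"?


Comparing "babead" and "edbeac" position by position:
  Position 0: 'b' vs 'e' => DIFFER
  Position 1: 'a' vs 'd' => DIFFER
  Position 2: 'b' vs 'b' => same
  Position 3: 'e' vs 'e' => same
  Position 4: 'a' vs 'a' => same
  Position 5: 'd' vs 'c' => DIFFER
Positions that differ: 3

3


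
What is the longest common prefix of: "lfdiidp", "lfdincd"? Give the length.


Words: lfdiidp, lfdincd
  Position 0: all 'l' => match
  Position 1: all 'f' => match
  Position 2: all 'd' => match
  Position 3: all 'i' => match
  Position 4: ('i', 'n') => mismatch, stop
LCP = "lfdi" (length 4)

4


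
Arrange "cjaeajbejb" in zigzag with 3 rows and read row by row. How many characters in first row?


Zigzag "cjaeajbejb" into 3 rows:
Placing characters:
  'c' => row 0
  'j' => row 1
  'a' => row 2
  'e' => row 1
  'a' => row 0
  'j' => row 1
  'b' => row 2
  'e' => row 1
  'j' => row 0
  'b' => row 1
Rows:
  Row 0: "caj"
  Row 1: "jejeb"
  Row 2: "ab"
First row length: 3

3


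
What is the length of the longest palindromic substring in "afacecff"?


Input: "afacecff"
Checking substrings for palindromes:
  [0:3] "afa" (len 3) => palindrome
  [3:6] "cec" (len 3) => palindrome
  [6:8] "ff" (len 2) => palindrome
Longest palindromic substring: "afa" with length 3

3


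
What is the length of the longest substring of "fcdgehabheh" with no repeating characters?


Input: "fcdgehabheh"
Sliding window (track last position of each char):
  Position 0 ('f'): window [0,0] length 1 -- new best
  Position 1 ('c'): window [0,1] length 2 -- new best
  Position 2 ('d'): window [0,2] length 3 -- new best
  Position 3 ('g'): window [0,3] length 4 -- new best
  Position 4 ('e'): window [0,4] length 5 -- new best
  Position 5 ('h'): window [0,5] length 6 -- new best
  Position 6 ('a'): window [0,6] length 7 -- new best
  Position 7 ('b'): window [0,7] length 8 -- new best
  Position 8 ('h'): repeat (last at 5), move window start to 6
  Position 8 ('h'): window [6,8] length 3
  Position 9 ('e'): window [6,9] length 4
  Position 10 ('h'): repeat (last at 8), move window start to 9
  Position 10 ('h'): window [9,10] length 2
Longest substring with no repeats: "fcdgehab" with length 8

8


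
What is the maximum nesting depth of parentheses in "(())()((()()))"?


Input: "(())()((()()))"
Tracking depth:
  Position 0 '(': depth becomes 1
  Position 1 '(': depth becomes 2
  Position 2 ')': depth becomes 1
  Position 3 ')': depth becomes 0
  Position 4 '(': depth becomes 1
  Position 5 ')': depth becomes 0
  Position 6 '(': depth becomes 1
  Position 7 '(': depth becomes 2
  Position 8 '(': depth becomes 3
  Position 9 ')': depth becomes 2
  Position 10 '(': depth becomes 3
  Position 11 ')': depth becomes 2
  Position 12 ')': depth becomes 1
  Position 13 ')': depth becomes 0
Maximum depth reached: 3

3


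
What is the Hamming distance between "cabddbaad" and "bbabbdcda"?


Comparing "cabddbaad" and "bbabbdcda" position by position:
  Position 0: 'c' vs 'b' => differ
  Position 1: 'a' vs 'b' => differ
  Position 2: 'b' vs 'a' => differ
  Position 3: 'd' vs 'b' => differ
  Position 4: 'd' vs 'b' => differ
  Position 5: 'b' vs 'd' => differ
  Position 6: 'a' vs 'c' => differ
  Position 7: 'a' vs 'd' => differ
  Position 8: 'd' vs 'a' => differ
Total differences (Hamming distance): 9

9


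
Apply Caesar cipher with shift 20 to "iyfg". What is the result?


Caesar cipher: shift "iyfg" by 20
  'i' (pos 8) + 20 = pos 2 = 'c'
  'y' (pos 24) + 20 = pos 18 = 's'
  'f' (pos 5) + 20 = pos 25 = 'z'
  'g' (pos 6) + 20 = pos 0 = 'a'
Result: csza

csza


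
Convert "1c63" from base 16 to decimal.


Input: "1c63" in base 16
Positional expansion:
  Digit '1' (value 1) x 16^3 = 4096
  Digit 'c' (value 12) x 16^2 = 3072
  Digit '6' (value 6) x 16^1 = 96
  Digit '3' (value 3) x 16^0 = 3
Sum = 7267

7267


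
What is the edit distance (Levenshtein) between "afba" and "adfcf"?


Computing edit distance: "afba" -> "adfcf"
DP table:
           a    d    f    c    f
      0    1    2    3    4    5
  a   1    0    1    2    3    4
  f   2    1    1    1    2    3
  b   3    2    2    2    2    3
  a   4    3    3    3    3    3
Edit distance = dp[4][5] = 3

3


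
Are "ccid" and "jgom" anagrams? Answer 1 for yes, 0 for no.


Strings: "ccid", "jgom"
Sorted first:  ccdi
Sorted second: gjmo
Differ at position 0: 'c' vs 'g' => not anagrams

0


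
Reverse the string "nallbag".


Input: nallbag
Reading characters right to left:
  Position 6: 'g'
  Position 5: 'a'
  Position 4: 'b'
  Position 3: 'l'
  Position 2: 'l'
  Position 1: 'a'
  Position 0: 'n'
Reversed: gabllan

gabllan


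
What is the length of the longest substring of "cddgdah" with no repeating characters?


Input: "cddgdah"
Sliding window (track last position of each char):
  Position 0 ('c'): window [0,0] length 1 -- new best
  Position 1 ('d'): window [0,1] length 2 -- new best
  Position 2 ('d'): repeat (last at 1), move window start to 2
  Position 2 ('d'): window [2,2] length 1
  Position 3 ('g'): window [2,3] length 2
  Position 4 ('d'): repeat (last at 2), move window start to 3
  Position 4 ('d'): window [3,4] length 2
  Position 5 ('a'): window [3,5] length 3 -- new best
  Position 6 ('h'): window [3,6] length 4 -- new best
Longest substring with no repeats: "gdah" with length 4

4


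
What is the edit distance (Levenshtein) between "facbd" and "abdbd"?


Computing edit distance: "facbd" -> "abdbd"
DP table:
           a    b    d    b    d
      0    1    2    3    4    5
  f   1    1    2    3    4    5
  a   2    1    2    3    4    5
  c   3    2    2    3    4    5
  b   4    3    2    3    3    4
  d   5    4    3    2    3    3
Edit distance = dp[5][5] = 3

3


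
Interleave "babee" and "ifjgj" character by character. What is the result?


Interleaving "babee" and "ifjgj":
  Position 0: 'b' from first, 'i' from second => "bi"
  Position 1: 'a' from first, 'f' from second => "af"
  Position 2: 'b' from first, 'j' from second => "bj"
  Position 3: 'e' from first, 'g' from second => "eg"
  Position 4: 'e' from first, 'j' from second => "ej"
Result: biafbjegej

biafbjegej


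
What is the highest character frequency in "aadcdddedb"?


Input: aadcdddedb
Character counts:
  'a': 2
  'b': 1
  'c': 1
  'd': 5
  'e': 1
Maximum frequency: 5

5


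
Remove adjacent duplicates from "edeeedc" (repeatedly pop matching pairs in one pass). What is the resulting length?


Input: edeeedc
Stack-based adjacent duplicate removal:
  Read 'e': push. Stack: e
  Read 'd': push. Stack: ed
  Read 'e': push. Stack: ede
  Read 'e': matches stack top 'e' => pop. Stack: ed
  Read 'e': push. Stack: ede
  Read 'd': push. Stack: eded
  Read 'c': push. Stack: ededc
Final stack: "ededc" (length 5)

5


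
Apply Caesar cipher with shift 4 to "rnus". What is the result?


Caesar cipher: shift "rnus" by 4
  'r' (pos 17) + 4 = pos 21 = 'v'
  'n' (pos 13) + 4 = pos 17 = 'r'
  'u' (pos 20) + 4 = pos 24 = 'y'
  's' (pos 18) + 4 = pos 22 = 'w'
Result: vryw

vryw


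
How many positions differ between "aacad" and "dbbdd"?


Comparing "aacad" and "dbbdd" position by position:
  Position 0: 'a' vs 'd' => DIFFER
  Position 1: 'a' vs 'b' => DIFFER
  Position 2: 'c' vs 'b' => DIFFER
  Position 3: 'a' vs 'd' => DIFFER
  Position 4: 'd' vs 'd' => same
Positions that differ: 4

4


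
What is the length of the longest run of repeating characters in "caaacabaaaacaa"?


Input: "caaacabaaaacaa"
Scanning for longest run:
  Position 1 ('a'): new char, reset run to 1
  Position 2 ('a'): continues run of 'a', length=2
  Position 3 ('a'): continues run of 'a', length=3
  Position 4 ('c'): new char, reset run to 1
  Position 5 ('a'): new char, reset run to 1
  Position 6 ('b'): new char, reset run to 1
  Position 7 ('a'): new char, reset run to 1
  Position 8 ('a'): continues run of 'a', length=2
  Position 9 ('a'): continues run of 'a', length=3
  Position 10 ('a'): continues run of 'a', length=4
  Position 11 ('c'): new char, reset run to 1
  Position 12 ('a'): new char, reset run to 1
  Position 13 ('a'): continues run of 'a', length=2
Longest run: 'a' with length 4

4


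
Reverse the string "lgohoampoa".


Input: lgohoampoa
Reading characters right to left:
  Position 9: 'a'
  Position 8: 'o'
  Position 7: 'p'
  Position 6: 'm'
  Position 5: 'a'
  Position 4: 'o'
  Position 3: 'h'
  Position 2: 'o'
  Position 1: 'g'
  Position 0: 'l'
Reversed: aopmaohogl

aopmaohogl


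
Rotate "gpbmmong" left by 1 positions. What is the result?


Input: "gpbmmong", rotate left by 1
First 1 characters: "g"
Remaining characters: "pbmmong"
Concatenate remaining + first: "pbmmong" + "g" = "pbmmongg"

pbmmongg


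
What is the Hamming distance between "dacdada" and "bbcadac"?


Comparing "dacdada" and "bbcadac" position by position:
  Position 0: 'd' vs 'b' => differ
  Position 1: 'a' vs 'b' => differ
  Position 2: 'c' vs 'c' => same
  Position 3: 'd' vs 'a' => differ
  Position 4: 'a' vs 'd' => differ
  Position 5: 'd' vs 'a' => differ
  Position 6: 'a' vs 'c' => differ
Total differences (Hamming distance): 6

6


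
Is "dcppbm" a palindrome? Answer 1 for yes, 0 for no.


Input: dcppbm
Reversed: mbppcd
  Compare pos 0 ('d') with pos 5 ('m'): MISMATCH
  Compare pos 1 ('c') with pos 4 ('b'): MISMATCH
  Compare pos 2 ('p') with pos 3 ('p'): match
Result: not a palindrome

0


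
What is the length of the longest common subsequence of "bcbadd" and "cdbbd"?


LCS of "bcbadd" and "cdbbd"
DP table:
           c    d    b    b    d
      0    0    0    0    0    0
  b   0    0    0    1    1    1
  c   0    1    1    1    1    1
  b   0    1    1    2    2    2
  a   0    1    1    2    2    2
  d   0    1    2    2    2    3
  d   0    1    2    2    2    3
LCS length = dp[6][5] = 3

3


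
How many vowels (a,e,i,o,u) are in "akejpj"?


Input: akejpj
Checking each character:
  'a' at position 0: vowel (running total: 1)
  'k' at position 1: consonant
  'e' at position 2: vowel (running total: 2)
  'j' at position 3: consonant
  'p' at position 4: consonant
  'j' at position 5: consonant
Total vowels: 2

2


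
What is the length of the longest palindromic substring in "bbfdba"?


Input: "bbfdba"
Checking substrings for palindromes:
  [0:2] "bb" (len 2) => palindrome
Longest palindromic substring: "bb" with length 2

2


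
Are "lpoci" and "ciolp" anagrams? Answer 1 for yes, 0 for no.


Strings: "lpoci", "ciolp"
Sorted first:  cilop
Sorted second: cilop
Sorted forms match => anagrams

1


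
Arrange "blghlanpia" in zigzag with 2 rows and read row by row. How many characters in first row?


Zigzag "blghlanpia" into 2 rows:
Placing characters:
  'b' => row 0
  'l' => row 1
  'g' => row 0
  'h' => row 1
  'l' => row 0
  'a' => row 1
  'n' => row 0
  'p' => row 1
  'i' => row 0
  'a' => row 1
Rows:
  Row 0: "bglni"
  Row 1: "lhapa"
First row length: 5

5


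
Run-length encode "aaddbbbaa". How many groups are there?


Input: aaddbbbaa
Scanning for consecutive runs:
  Group 1: 'a' x 2 (positions 0-1)
  Group 2: 'd' x 2 (positions 2-3)
  Group 3: 'b' x 3 (positions 4-6)
  Group 4: 'a' x 2 (positions 7-8)
Total groups: 4

4


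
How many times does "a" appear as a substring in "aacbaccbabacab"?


Searching for "a" in "aacbaccbabacab"
Scanning each position:
  Position 0: "a" => MATCH
  Position 1: "a" => MATCH
  Position 2: "c" => no
  Position 3: "b" => no
  Position 4: "a" => MATCH
  Position 5: "c" => no
  Position 6: "c" => no
  Position 7: "b" => no
  Position 8: "a" => MATCH
  Position 9: "b" => no
  Position 10: "a" => MATCH
  Position 11: "c" => no
  Position 12: "a" => MATCH
  Position 13: "b" => no
Total occurrences: 6

6


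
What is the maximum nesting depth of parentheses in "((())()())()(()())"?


Input: "((())()())()(()())"
Tracking depth:
  Position 0 '(': depth becomes 1
  Position 1 '(': depth becomes 2
  Position 2 '(': depth becomes 3
  Position 3 ')': depth becomes 2
  Position 4 ')': depth becomes 1
  Position 5 '(': depth becomes 2
  Position 6 ')': depth becomes 1
  Position 7 '(': depth becomes 2
  Position 8 ')': depth becomes 1
  Position 9 ')': depth becomes 0
  Position 10 '(': depth becomes 1
  Position 11 ')': depth becomes 0
  Position 12 '(': depth becomes 1
  Position 13 '(': depth becomes 2
  Position 14 ')': depth becomes 1
  Position 15 '(': depth becomes 2
  Position 16 ')': depth becomes 1
  Position 17 ')': depth becomes 0
Maximum depth reached: 3

3


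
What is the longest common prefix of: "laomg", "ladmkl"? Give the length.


Words: laomg, ladmkl
  Position 0: all 'l' => match
  Position 1: all 'a' => match
  Position 2: ('o', 'd') => mismatch, stop
LCP = "la" (length 2)

2


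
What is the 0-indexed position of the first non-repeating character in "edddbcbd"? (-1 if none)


Input: edddbcbd
Character frequencies:
  'b': 2
  'c': 1
  'd': 4
  'e': 1
Scanning left to right for freq == 1:
  Position 0 ('e'): unique! => answer = 0

0


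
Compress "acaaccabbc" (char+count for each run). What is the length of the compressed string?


Input: acaaccabbc
Runs:
  'a' x 1 => "a1"
  'c' x 1 => "c1"
  'a' x 2 => "a2"
  'c' x 2 => "c2"
  'a' x 1 => "a1"
  'b' x 2 => "b2"
  'c' x 1 => "c1"
Compressed: "a1c1a2c2a1b2c1"
Compressed length: 14

14


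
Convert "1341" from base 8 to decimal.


Input: "1341" in base 8
Positional expansion:
  Digit '1' (value 1) x 8^3 = 512
  Digit '3' (value 3) x 8^2 = 192
  Digit '4' (value 4) x 8^1 = 32
  Digit '1' (value 1) x 8^0 = 1
Sum = 737

737


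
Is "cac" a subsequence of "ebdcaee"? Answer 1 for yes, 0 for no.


Check if "cac" is a subsequence of "ebdcaee"
Greedy scan:
  Position 0 ('e'): no match needed
  Position 1 ('b'): no match needed
  Position 2 ('d'): no match needed
  Position 3 ('c'): matches sub[0] = 'c'
  Position 4 ('a'): matches sub[1] = 'a'
  Position 5 ('e'): no match needed
  Position 6 ('e'): no match needed
Only matched 2/3 characters => not a subsequence

0


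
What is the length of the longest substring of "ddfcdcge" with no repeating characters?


Input: "ddfcdcge"
Sliding window (track last position of each char):
  Position 0 ('d'): window [0,0] length 1 -- new best
  Position 1 ('d'): repeat (last at 0), move window start to 1
  Position 1 ('d'): window [1,1] length 1
  Position 2 ('f'): window [1,2] length 2 -- new best
  Position 3 ('c'): window [1,3] length 3 -- new best
  Position 4 ('d'): repeat (last at 1), move window start to 2
  Position 4 ('d'): window [2,4] length 3
  Position 5 ('c'): repeat (last at 3), move window start to 4
  Position 5 ('c'): window [4,5] length 2
  Position 6 ('g'): window [4,6] length 3
  Position 7 ('e'): window [4,7] length 4 -- new best
Longest substring with no repeats: "dcge" with length 4

4


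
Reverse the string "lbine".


Input: lbine
Reading characters right to left:
  Position 4: 'e'
  Position 3: 'n'
  Position 2: 'i'
  Position 1: 'b'
  Position 0: 'l'
Reversed: enibl

enibl


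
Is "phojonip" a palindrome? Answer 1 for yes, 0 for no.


Input: phojonip
Reversed: pinojohp
  Compare pos 0 ('p') with pos 7 ('p'): match
  Compare pos 1 ('h') with pos 6 ('i'): MISMATCH
  Compare pos 2 ('o') with pos 5 ('n'): MISMATCH
  Compare pos 3 ('j') with pos 4 ('o'): MISMATCH
Result: not a palindrome

0


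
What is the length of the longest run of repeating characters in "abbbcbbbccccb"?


Input: "abbbcbbbccccb"
Scanning for longest run:
  Position 1 ('b'): new char, reset run to 1
  Position 2 ('b'): continues run of 'b', length=2
  Position 3 ('b'): continues run of 'b', length=3
  Position 4 ('c'): new char, reset run to 1
  Position 5 ('b'): new char, reset run to 1
  Position 6 ('b'): continues run of 'b', length=2
  Position 7 ('b'): continues run of 'b', length=3
  Position 8 ('c'): new char, reset run to 1
  Position 9 ('c'): continues run of 'c', length=2
  Position 10 ('c'): continues run of 'c', length=3
  Position 11 ('c'): continues run of 'c', length=4
  Position 12 ('b'): new char, reset run to 1
Longest run: 'c' with length 4

4


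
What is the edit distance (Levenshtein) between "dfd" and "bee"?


Computing edit distance: "dfd" -> "bee"
DP table:
           b    e    e
      0    1    2    3
  d   1    1    2    3
  f   2    2    2    3
  d   3    3    3    3
Edit distance = dp[3][3] = 3

3


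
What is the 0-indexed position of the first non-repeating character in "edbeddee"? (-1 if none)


Input: edbeddee
Character frequencies:
  'b': 1
  'd': 3
  'e': 4
Scanning left to right for freq == 1:
  Position 0 ('e'): freq=4, skip
  Position 1 ('d'): freq=3, skip
  Position 2 ('b'): unique! => answer = 2

2


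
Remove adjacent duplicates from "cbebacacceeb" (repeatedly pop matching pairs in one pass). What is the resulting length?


Input: cbebacacceeb
Stack-based adjacent duplicate removal:
  Read 'c': push. Stack: c
  Read 'b': push. Stack: cb
  Read 'e': push. Stack: cbe
  Read 'b': push. Stack: cbeb
  Read 'a': push. Stack: cbeba
  Read 'c': push. Stack: cbebac
  Read 'a': push. Stack: cbebaca
  Read 'c': push. Stack: cbebacac
  Read 'c': matches stack top 'c' => pop. Stack: cbebaca
  Read 'e': push. Stack: cbebacae
  Read 'e': matches stack top 'e' => pop. Stack: cbebaca
  Read 'b': push. Stack: cbebacab
Final stack: "cbebacab" (length 8)

8


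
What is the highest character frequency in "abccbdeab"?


Input: abccbdeab
Character counts:
  'a': 2
  'b': 3
  'c': 2
  'd': 1
  'e': 1
Maximum frequency: 3

3
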